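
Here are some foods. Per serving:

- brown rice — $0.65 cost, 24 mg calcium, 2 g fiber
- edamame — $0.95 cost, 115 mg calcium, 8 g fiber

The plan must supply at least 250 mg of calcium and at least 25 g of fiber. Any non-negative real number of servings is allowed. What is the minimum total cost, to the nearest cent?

At the optimum either one food covers both requirements or two foods hit both targets exactly; no other combination can be cheaper.
brown rice only: max(250/24, 25/2) = 12.5 servings → $8.12.
edamame only: max(250/115, 25/8) = 3.125 servings → $2.97.
brown rice + edamame: the both-tight solution has a negative serving — not a feasible corner.
The minimum over all feasible corners is $2.97.

$2.97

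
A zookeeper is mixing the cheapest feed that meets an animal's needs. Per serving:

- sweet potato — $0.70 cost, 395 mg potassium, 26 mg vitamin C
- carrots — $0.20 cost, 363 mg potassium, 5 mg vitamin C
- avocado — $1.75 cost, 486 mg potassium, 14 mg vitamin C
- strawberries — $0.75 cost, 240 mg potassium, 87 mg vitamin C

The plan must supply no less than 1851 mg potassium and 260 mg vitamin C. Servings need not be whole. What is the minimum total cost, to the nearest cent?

$2.75

With two linear requirements the optimum uses one or two foods; enumerate the corners.
sweet potato only: max(1851/395, 260/26) = 10 servings → $7.00.
carrots only: max(1851/363, 260/5) = 52 servings → $10.40.
avocado only: max(1851/486, 260/14) = 18.57 servings → $32.50.
strawberries only: max(1851/240, 260/87) = 7.713 servings → $5.78.
sweet potato + carrots: intersection lies outside the first quadrant.
sweet potato + avocado: intersection lies outside the first quadrant.
sweet potato + strawberries with both tight: 3.507 servings and 1.94 servings → $3.91.
carrots + avocado with both targets exact would need a negative amount; discard.
carrots + strawberries with both tight: 3.247 servings and 2.802 servings → $2.75.
avocado + strawberries with both tight: 2.534 servings and 2.581 servings → $6.37.
So the least-cost plan costs $2.75.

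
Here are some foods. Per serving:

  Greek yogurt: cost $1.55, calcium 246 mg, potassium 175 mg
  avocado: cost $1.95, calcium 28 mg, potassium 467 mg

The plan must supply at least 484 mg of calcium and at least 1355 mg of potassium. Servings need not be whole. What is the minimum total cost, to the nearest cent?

For a min-cost LP with two ≥-constraints, a basic feasible solution has at most two positive variables.
Greek yogurt only: max(484/246, 1355/175) = 7.743 servings → $12.00.
avocado only: max(484/28, 1355/467) = 17.29 servings → $33.71.
Greek yogurt + avocado with both tight: 1.71 servings and 2.261 servings → $7.06.
Cheapest feasible corner: $7.06.

$7.06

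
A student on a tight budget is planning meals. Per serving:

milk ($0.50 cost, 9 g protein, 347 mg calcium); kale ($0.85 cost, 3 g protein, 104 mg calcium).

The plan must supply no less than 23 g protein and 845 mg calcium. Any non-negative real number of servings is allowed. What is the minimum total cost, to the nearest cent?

Compare the cost at each extreme point of the feasible region.
milk only: max(23/9, 845/347) = 2.556 servings → $1.28.
kale only: max(23/3, 845/104) = 8.125 servings → $6.91.
milk + kale with both tight: 1.362 servings and 3.581 servings → $3.72.
The minimum over all feasible corners is $1.28.

$1.28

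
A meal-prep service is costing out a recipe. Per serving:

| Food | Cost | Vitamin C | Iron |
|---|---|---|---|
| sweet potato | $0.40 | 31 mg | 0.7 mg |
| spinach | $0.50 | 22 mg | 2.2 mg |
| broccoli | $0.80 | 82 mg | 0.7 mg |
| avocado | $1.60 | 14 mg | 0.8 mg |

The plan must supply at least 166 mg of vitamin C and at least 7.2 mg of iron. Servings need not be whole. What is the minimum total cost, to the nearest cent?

Two binding constraints pin down two serving amounts, so the optimal mix uses at most two foods. The candidates are each food alone (scaled to the tighter of vitamin C/iron) and each pair with both constraints tight.
sweet potato only: max(166/31, 7.2/0.7) = 10.29 servings → $4.11.
spinach only: max(166/22, 7.2/2.2) = 7.545 servings → $3.77.
broccoli only: max(166/82, 7.2/0.7) = 10.29 servings → $8.23.
avocado only: max(166/14, 7.2/0.8) = 11.86 servings → $18.97.
sweet potato + spinach with both tight: 3.917 servings and 2.027 servings → $2.58.
sweet potato + broccoli: the both-tight solution has a negative serving — not a feasible corner.
sweet potato + avocado with both tight: 2.133 servings and 7.133 servings → $12.27.
spinach + broccoli with both tight: 2.874 servings and 1.253 servings → $2.44.
spinach + avocado: the both-tight solution has a negative serving — not a feasible corner.
broccoli + avocado with both tight: 0.5735 servings and 8.498 servings → $14.06.
The minimum over all feasible corners is $2.44.

$2.44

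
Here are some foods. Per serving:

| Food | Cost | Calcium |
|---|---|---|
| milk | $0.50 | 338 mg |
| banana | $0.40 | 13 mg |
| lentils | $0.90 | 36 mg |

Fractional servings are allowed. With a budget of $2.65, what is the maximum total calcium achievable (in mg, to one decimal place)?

1791.4 mg

Calcium per dollar: milk 676, lentils 40, banana 32.5.
With no serving limits, spend the whole cost allowance on milk: $2.65 / $0.50 × 338 mg = 1791.4 mg.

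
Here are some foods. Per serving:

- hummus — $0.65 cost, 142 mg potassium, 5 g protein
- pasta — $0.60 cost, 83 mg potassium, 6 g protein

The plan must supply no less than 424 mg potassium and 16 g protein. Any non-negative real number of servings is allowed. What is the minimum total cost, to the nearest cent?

The cheapest plan sits at a corner of the feasible region — with two constraints it uses at most two foods.
hummus only: max(424/142, 16/5) = 3.2 servings → $2.08.
pasta only: max(424/83, 16/6) = 5.108 servings → $3.07.
hummus + pasta with both tight: 2.783 servings and 0.3478 servings → $2.02.
Cheapest feasible corner: $2.02.

$2.02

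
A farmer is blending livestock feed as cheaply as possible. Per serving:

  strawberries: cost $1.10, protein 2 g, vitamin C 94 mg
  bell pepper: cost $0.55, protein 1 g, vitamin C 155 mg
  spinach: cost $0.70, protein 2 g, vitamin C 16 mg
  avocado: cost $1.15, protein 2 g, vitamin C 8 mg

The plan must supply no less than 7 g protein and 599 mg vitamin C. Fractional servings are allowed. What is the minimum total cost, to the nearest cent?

$3.19

With two linear requirements the optimum uses one or two foods; enumerate the corners.
strawberries only: max(7/2, 599/94) = 6.372 servings → $7.01.
bell pepper only: max(7/1, 599/155) = 7 servings → $3.85.
spinach only: max(7/2, 599/16) = 37.44 servings → $26.21.
avocado only: max(7/2, 599/8) = 74.88 servings → $86.11.
strawberries + bell pepper with both tight: 2.25 servings and 2.5 servings → $3.85.
strawberries + spinach: intersection lies outside the first quadrant.
strawberries + avocado: intersection lies outside the first quadrant.
bell pepper + spinach with both tight: 3.694 servings and 1.653 servings → $3.19.
bell pepper + avocado with both tight: 3.781 servings and 1.609 servings → $3.93.
spinach + avocado: intersection lies outside the first quadrant.
The minimum over all feasible corners is $3.19.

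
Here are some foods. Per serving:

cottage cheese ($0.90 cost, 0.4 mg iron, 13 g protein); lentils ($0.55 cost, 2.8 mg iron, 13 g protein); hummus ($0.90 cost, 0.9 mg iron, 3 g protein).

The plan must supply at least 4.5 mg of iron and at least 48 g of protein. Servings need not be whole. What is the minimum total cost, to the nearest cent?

With two linear requirements the optimum uses one or two foods; enumerate the corners.
cottage cheese only: max(4.5/0.4, 48/13) = 11.25 servings → $10.12.
lentils only: max(4.5/2.8, 48/13) = 3.692 servings → $2.03.
hummus only: max(4.5/0.9, 48/3) = 16 servings → $14.40.
cottage cheese + lentils with both tight: 2.433 servings and 1.26 servings → $2.88.
cottage cheese + hummus with both tight: 2.829 servings and 3.743 servings → $5.91.
lentils + hummus: intersection lies outside the first quadrant.
Cheapest feasible corner: $2.03.

$2.03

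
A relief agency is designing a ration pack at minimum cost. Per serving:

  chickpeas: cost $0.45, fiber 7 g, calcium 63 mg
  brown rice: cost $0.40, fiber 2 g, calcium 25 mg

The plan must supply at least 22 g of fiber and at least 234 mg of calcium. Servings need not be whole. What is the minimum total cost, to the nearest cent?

$1.67

An LP optimum is at a vertex; with two nutrient constraints at most two foods are used. Check each candidate.
chickpeas only: max(22/7, 234/63) = 3.714 servings → $1.67.
brown rice only: max(22/2, 234/25) = 11 servings → $4.40.
chickpeas + brown rice with both tight: 1.673 servings and 5.143 servings → $2.81.
Cheapest feasible corner: $1.67.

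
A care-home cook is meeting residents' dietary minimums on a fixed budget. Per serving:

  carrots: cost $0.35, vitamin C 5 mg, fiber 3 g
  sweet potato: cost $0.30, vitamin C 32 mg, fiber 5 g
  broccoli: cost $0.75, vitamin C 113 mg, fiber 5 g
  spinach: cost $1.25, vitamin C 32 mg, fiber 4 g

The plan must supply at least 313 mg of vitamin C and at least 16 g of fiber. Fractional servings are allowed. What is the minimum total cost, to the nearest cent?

$2.13

An LP optimum is at a vertex; with two nutrient constraints at most two foods are used. Check each candidate.
carrots only: max(313/5, 16/3) = 62.6 servings → $21.91.
sweet potato only: max(313/32, 16/5) = 9.781 servings → $2.93.
broccoli only: max(313/113, 16/5) = 3.2 servings → $2.40.
spinach only: max(313/32, 16/4) = 9.781 servings → $12.23.
carrots + sweet potato: the both-tight solution has a negative serving — not a feasible corner.
carrots + broccoli with both tight: 0.7739 servings and 2.736 servings → $2.32.
carrots + spinach: the both-tight solution has a negative serving — not a feasible corner.
sweet potato + broccoli with both tight: 0.6 servings and 2.6 servings → $2.13.
sweet potato + spinach: the both-tight solution has a negative serving — not a feasible corner.
broccoli + spinach with both tight: 2.534 servings and 0.8322 servings → $2.94.
So the least-cost plan costs $2.13.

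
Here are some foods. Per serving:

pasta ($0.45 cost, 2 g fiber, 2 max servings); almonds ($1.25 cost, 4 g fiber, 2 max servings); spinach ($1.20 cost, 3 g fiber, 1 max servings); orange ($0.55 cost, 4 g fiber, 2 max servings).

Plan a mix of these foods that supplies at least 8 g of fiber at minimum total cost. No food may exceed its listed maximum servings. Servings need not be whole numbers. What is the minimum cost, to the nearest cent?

Cost per g of fiber: orange $0.1375, pasta $0.2250, almonds $0.3125, spinach $0.4000.
Take 2 servings of orange: +8.0 g fiber for $1.10 (total $1.10, still need 0.0 g).
Greedy by cheapest-per-g is optimal for a single linear constraint, so the minimum cost is $1.10.

$1.10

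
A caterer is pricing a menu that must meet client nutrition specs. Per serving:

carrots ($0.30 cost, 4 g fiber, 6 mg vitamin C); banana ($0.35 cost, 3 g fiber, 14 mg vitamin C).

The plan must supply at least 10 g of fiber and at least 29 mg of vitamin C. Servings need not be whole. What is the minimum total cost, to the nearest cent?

$0.93

Check every corner: each single food scaled to meet both minima, and each pair solved so both constraints bind.
carrots only: max(10/4, 29/6) = 4.833 servings → $1.45.
banana only: max(10/3, 29/14) = 3.333 servings → $1.17.
carrots + banana with both tight: 1.395 servings and 1.474 servings → $0.93.
So the least-cost plan costs $0.93.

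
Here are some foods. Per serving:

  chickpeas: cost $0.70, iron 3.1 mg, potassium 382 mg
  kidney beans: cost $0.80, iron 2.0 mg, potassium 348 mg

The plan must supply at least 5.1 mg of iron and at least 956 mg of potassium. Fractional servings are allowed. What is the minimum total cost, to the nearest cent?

For a min-cost LP with two ≥-constraints, a basic feasible solution has at most two positive variables.
chickpeas only: max(5.1/3.1, 956/382) = 2.503 servings → $1.75.
kidney beans only: max(5.1/2.0, 956/348) = 2.747 servings → $2.20.
chickpeas + kidney beans with both targets exact would need a negative amount; discard.
The minimum over all feasible corners is $1.75.

$1.75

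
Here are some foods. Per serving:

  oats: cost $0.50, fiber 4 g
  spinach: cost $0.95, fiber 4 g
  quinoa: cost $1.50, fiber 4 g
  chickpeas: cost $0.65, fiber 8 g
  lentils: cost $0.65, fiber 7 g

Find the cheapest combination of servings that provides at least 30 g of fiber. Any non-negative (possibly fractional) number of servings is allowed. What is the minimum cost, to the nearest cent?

Cost per g of fiber: chickpeas $0.0813, lentils $0.0929, oats $0.1250, spinach $0.2375, quinoa $0.3750.
With no serving limits, use only chickpeas: 30 g / 8 g = 3.75 servings × $0.65 = $2.44.

$2.44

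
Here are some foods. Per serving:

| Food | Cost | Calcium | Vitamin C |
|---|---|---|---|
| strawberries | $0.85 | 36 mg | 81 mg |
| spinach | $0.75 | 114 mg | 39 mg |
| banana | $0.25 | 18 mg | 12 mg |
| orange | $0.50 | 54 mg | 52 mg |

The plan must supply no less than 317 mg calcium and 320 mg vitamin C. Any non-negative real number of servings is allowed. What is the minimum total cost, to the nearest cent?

$3.08

For a min-cost LP with two ≥-constraints, a basic feasible solution has at most two positive variables.
strawberries only: max(317/36, 320/81) = 8.806 servings → $7.48.
spinach only: max(317/114, 320/39) = 8.205 servings → $6.15.
banana only: max(317/18, 320/12) = 26.67 servings → $6.67.
orange only: max(317/54, 320/52) = 6.154 servings → $3.08.
strawberries + spinach with both tight: 3.08 servings and 1.808 servings → $3.97.
strawberries + banana with both tight: 1.906 servings and 13.8 servings → $5.07.
strawberries + orange with both tight: 0.3181 servings and 5.658 servings → $3.10.
spinach + banana: intersection lies outside the first quadrant.
spinach + orange: the both-tight solution has a negative serving — not a feasible corner.
banana + orange: intersection lies outside the first quadrant.
So the least-cost plan costs $3.08.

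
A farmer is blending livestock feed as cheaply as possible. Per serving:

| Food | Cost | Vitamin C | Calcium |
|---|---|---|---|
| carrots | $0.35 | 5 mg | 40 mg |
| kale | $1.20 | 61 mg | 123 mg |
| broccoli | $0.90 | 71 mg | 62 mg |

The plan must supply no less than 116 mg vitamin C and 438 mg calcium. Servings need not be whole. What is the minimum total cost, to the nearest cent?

A basic optimal solution has at most two foods positive. Try each food alone and each pair with both targets met exactly.
carrots only: max(116/5, 438/40) = 23.2 servings → $8.12.
kale only: max(116/61, 438/123) = 3.561 servings → $4.27.
broccoli only: max(116/71, 438/62) = 7.065 servings → $6.36.
carrots + kale with both tight: 6.822 servings and 1.342 servings → $4.00.
carrots + broccoli with both tight: 9.449 servings and 0.9684 servings → $4.18.
kale + broccoli with both targets exact would need a negative amount; discard.
So the least-cost plan costs $4.00.

$4.00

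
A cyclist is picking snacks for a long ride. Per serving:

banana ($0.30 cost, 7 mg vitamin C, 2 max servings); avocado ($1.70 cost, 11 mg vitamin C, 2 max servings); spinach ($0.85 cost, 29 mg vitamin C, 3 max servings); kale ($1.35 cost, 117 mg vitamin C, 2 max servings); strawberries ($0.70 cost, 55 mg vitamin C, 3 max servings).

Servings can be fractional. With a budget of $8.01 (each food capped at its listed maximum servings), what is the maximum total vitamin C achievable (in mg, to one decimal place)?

500.4 mg

Vitamin C per dollar: kale 86.67, strawberries 78.57, spinach 34.12, banana 23.33, avocado 6.471.
Take 2 servings of kale: spends $2.70, +234.0 mg vitamin C (running total 234.0 mg).
Take 3 servings of strawberries: spends $2.10, +165.0 mg vitamin C (running total 399.0 mg).
Take 3 servings of spinach: spends $2.55, +87.0 mg vitamin C (running total 486.0 mg).
Take 2 servings of banana: spends $0.60, +14.0 mg vitamin C (running total 500.0 mg).
Take 0.03529 servings of avocado: spends $0.06, +0.4 mg vitamin C (running total 500.4 mg).
Filling greedily by vitamin C-per-dollar is optimal for one linear limit, giving 500.4 mg.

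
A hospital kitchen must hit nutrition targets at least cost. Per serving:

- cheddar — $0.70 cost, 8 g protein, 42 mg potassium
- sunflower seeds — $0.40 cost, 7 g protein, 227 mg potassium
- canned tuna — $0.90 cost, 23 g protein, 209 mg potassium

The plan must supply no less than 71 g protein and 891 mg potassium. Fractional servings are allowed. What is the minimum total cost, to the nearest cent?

$2.97

cheddar only: max(71/8, 891/42) = 21.21 servings → $14.85.
sunflower seeds only: max(71/7, 891/227) = 10.14 servings → $4.06.
canned tuna only: max(71/23, 891/209) = 4.263 servings → $3.84.
cheddar + sunflower seeds with both tight: 6.491 servings and 2.724 servings → $5.63.
cheddar + canned tuna: intersection lies outside the first quadrant.
sunflower seeds + canned tuna with both tight: 1.505 servings and 2.629 servings → $2.97.
Cheapest feasible corner: $2.97.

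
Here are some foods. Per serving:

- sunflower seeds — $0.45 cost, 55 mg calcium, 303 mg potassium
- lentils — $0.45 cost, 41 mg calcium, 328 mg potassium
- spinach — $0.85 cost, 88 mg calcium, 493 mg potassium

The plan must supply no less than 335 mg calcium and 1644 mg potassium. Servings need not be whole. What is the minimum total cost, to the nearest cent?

$2.74

Minimising a linear cost over {calcium ≥ 335, potassium ≥ 1644, servings ≥ 0} — the optimum is at a vertex, using one or two foods.
sunflower seeds only: max(335/55, 1644/303) = 6.091 servings → $2.74.
lentils only: max(335/41, 1644/328) = 8.171 servings → $3.68.
spinach only: max(335/88, 1644/493) = 3.807 servings → $3.24.
sunflower seeds + lentils with both targets exact would need a negative amount; discard.
sunflower seeds + spinach: the both-tight solution has a negative serving — not a feasible corner.
lentils + spinach: the both-tight solution has a negative serving — not a feasible corner.
Cheapest feasible corner: $2.74.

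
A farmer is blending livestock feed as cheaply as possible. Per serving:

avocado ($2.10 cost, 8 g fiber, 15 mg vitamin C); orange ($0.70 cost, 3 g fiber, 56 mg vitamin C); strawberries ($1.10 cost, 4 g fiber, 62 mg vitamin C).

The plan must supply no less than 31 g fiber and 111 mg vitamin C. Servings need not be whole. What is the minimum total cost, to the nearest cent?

$7.23

avocado only: max(31/8, 111/15) = 7.4 servings → $15.54.
orange only: max(31/3, 111/56) = 10.33 servings → $7.23.
strawberries only: max(31/4, 111/62) = 7.75 servings → $8.53.
avocado + orange with both tight: 3.481 servings and 1.05 servings → $8.05.
avocado + strawberries with both tight: 3.39 servings and 0.9702 servings → $8.19.
orange + strawberries with both targets exact would need a negative amount; discard.
The minimum over all feasible corners is $7.23.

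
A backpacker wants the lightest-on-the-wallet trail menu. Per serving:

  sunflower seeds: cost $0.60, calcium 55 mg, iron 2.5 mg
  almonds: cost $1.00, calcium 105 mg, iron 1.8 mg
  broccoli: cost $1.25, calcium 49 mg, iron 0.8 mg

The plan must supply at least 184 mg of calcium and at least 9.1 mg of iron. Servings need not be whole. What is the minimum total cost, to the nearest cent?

$2.18

sunflower seeds only: max(184/55, 9.1/2.5) = 3.64 servings → $2.18.
almonds only: max(184/105, 9.1/1.8) = 5.056 servings → $5.06.
broccoli only: max(184/49, 9.1/0.8) = 11.38 servings → $14.22.
sunflower seeds + almonds: the both-tight solution has a negative serving — not a feasible corner.
sunflower seeds + broccoli with both targets exact would need a negative amount; discard.
almonds + broccoli: intersection lies outside the first quadrant.
So the least-cost plan costs $2.18.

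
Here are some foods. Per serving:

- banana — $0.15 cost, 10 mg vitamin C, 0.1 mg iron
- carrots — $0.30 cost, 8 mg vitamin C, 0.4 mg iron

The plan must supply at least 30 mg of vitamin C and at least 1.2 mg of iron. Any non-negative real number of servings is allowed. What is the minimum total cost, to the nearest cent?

Minimising a linear cost over {vitamin C ≥ 30, iron ≥ 1.2, servings ≥ 0} — the optimum is at a vertex, using one or two foods.
banana only: max(30/10, 1.2/0.1) = 12 servings → $1.80.
carrots only: max(30/8, 1.2/0.4) = 3.75 servings → $1.12.
banana + carrots with both tight: 0.75 servings and 2.812 servings → $0.96.
The minimum over all feasible corners is $0.96.

$0.96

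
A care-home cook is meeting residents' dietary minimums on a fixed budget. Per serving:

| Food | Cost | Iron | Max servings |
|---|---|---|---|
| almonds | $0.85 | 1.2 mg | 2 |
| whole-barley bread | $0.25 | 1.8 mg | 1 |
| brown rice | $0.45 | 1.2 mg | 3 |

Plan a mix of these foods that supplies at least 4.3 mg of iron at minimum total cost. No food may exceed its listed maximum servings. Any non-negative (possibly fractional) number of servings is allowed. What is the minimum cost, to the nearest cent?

Cost per mg of iron: whole-barley bread $0.1389, brown rice $0.3750, almonds $0.7083.
Take 1 serving of whole-barley bread: +1.8 mg iron for $0.25 (total $0.25, still need 2.5 mg).
Take 2.083 servings of brown rice: +2.5 mg iron for $0.94 (total $1.19, still need 0.0 mg).
Greedy by cheapest-per-mg is optimal for a single linear constraint, so the minimum cost is $1.19.

$1.19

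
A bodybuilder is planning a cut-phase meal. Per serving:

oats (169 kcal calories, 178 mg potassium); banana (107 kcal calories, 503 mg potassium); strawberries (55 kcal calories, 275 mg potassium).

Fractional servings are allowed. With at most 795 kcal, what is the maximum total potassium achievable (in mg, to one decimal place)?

Potassium per kcal: strawberries 5, banana 4.701, oats 1.053.
With no serving limits, spend the whole calories allowance on strawberries: 795 kcal / 55 kcal × 275 mg = 3975.0 mg.

3975.0 mg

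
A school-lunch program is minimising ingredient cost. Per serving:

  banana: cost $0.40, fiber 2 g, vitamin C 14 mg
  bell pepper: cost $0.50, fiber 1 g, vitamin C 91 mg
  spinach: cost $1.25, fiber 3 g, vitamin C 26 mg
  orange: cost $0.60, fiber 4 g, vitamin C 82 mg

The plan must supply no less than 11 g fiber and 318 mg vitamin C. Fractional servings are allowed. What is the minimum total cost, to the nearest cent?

$2.11

The cheapest plan sits at a corner of the feasible region — with two constraints it uses at most two foods.
banana only: max(11/2, 318/14) = 22.71 servings → $9.09.
bell pepper only: max(11/1, 318/91) = 11 servings → $5.50.
spinach only: max(11/3, 318/26) = 12.23 servings → $15.29.
orange only: max(11/4, 318/82) = 3.878 servings → $2.33.
banana + bell pepper with both tight: 4.065 servings and 2.869 servings → $3.06.
banana + spinach: intersection lies outside the first quadrant.
banana + orange with both targets exact would need a negative amount; discard.
bell pepper + spinach with both tight: 2.704 servings and 2.765 servings → $4.81.
bell pepper + orange with both tight: 1.312 servings and 2.422 servings → $2.11.
spinach + orange with both targets exact would need a negative amount; discard.
The minimum over all feasible corners is $2.11.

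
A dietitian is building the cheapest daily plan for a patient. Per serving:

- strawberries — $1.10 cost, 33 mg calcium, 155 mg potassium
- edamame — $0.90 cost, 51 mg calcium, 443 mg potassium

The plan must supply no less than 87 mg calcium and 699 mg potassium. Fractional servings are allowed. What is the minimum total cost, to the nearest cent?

For a min-cost LP with two ≥-constraints, a basic feasible solution has at most two positive variables.
strawberries only: max(87/33, 699/155) = 4.51 servings → $4.96.
edamame only: max(87/51, 699/443) = 1.706 servings → $1.54.
strawberries + edamame with both tight: 0.4307 servings and 1.427 servings → $1.76.
So the least-cost plan costs $1.54.

$1.54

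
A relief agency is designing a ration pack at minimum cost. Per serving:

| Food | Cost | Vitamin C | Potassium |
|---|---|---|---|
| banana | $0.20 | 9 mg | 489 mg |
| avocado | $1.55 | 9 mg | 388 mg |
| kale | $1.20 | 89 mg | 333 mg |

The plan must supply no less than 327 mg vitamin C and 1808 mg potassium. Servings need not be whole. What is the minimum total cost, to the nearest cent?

$4.51

banana only: max(327/9, 1808/489) = 36.33 servings → $7.27.
avocado only: max(327/9, 1808/388) = 36.33 servings → $56.32.
kale only: max(327/89, 1808/333) = 5.429 servings → $6.52.
banana + avocado with both targets exact would need a negative amount; discard.
banana + kale with both tight: 1.284 servings and 3.544 servings → $4.51.
avocado + kale with both tight: 1.65 servings and 3.507 servings → $6.77.
So the least-cost plan costs $4.51.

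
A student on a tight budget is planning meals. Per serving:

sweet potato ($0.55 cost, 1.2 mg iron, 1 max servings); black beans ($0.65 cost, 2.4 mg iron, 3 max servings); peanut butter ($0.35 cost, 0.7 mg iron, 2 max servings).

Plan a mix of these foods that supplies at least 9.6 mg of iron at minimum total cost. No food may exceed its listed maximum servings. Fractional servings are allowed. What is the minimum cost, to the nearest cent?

Cost per mg of iron: black beans $0.2708, sweet potato $0.4583, peanut butter $0.5000.
Take 3 servings of black beans: +7.2 mg iron for $1.95 (total $1.95, still need 2.4 mg).
Take 1 serving of sweet potato: +1.2 mg iron for $0.55 (total $2.50, still need 1.2 mg).
Take 1.714 servings of peanut butter: +1.2 mg iron for $0.60 (total $3.10, still need 0.0 mg).
Filling from the cheapest source first is optimal under one linear minimum: $3.10.

$3.10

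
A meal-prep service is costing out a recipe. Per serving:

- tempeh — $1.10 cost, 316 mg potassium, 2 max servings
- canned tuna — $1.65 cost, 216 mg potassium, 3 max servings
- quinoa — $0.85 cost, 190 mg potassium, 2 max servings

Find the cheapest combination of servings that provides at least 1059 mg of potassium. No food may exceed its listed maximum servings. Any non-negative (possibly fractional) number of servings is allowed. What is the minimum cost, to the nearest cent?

Cost per mg of potassium: tempeh $0.0035, quinoa $0.0045, canned tuna $0.0076.
Take 2 servings of tempeh: +632.0 mg potassium for $2.20 (total $2.20, still need 427.0 mg).
Take 2 servings of quinoa: +380.0 mg potassium for $1.70 (total $3.90, still need 47.0 mg).
Take 0.2176 servings of canned tuna: +47.0 mg potassium for $0.36 (total $4.26, still need 0.0 mg).
Filling from the cheapest source first is optimal under one linear minimum: $4.26.

$4.26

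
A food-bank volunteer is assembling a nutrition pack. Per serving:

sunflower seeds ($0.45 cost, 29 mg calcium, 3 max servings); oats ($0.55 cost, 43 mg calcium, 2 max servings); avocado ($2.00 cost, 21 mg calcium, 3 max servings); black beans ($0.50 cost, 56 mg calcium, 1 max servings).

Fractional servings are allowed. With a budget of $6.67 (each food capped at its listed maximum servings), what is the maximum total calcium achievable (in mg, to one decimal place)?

268.1 mg

Calcium per dollar: black beans 112, oats 78.18, sunflower seeds 64.44, avocado 10.5.
Take 1 serving of black beans: spends $0.50, +56.0 mg calcium (running total 56.0 mg).
Take 2 servings of oats: spends $1.10, +86.0 mg calcium (running total 142.0 mg).
Take 3 servings of sunflower seeds: spends $1.35, +87.0 mg calcium (running total 229.0 mg).
Take 1.86 servings of avocado: spends $3.72, +39.1 mg calcium (running total 268.1 mg).
Filling greedily by calcium-per-dollar is optimal for one linear limit, giving 268.1 mg.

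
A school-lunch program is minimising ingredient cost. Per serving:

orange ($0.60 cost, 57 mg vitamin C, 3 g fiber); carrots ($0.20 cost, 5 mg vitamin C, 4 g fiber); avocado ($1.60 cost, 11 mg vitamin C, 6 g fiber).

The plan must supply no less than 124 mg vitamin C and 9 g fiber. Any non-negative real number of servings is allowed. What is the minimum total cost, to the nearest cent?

$1.40

Minimising a linear cost over {vitamin C ≥ 124, fiber ≥ 9, servings ≥ 0} — the optimum is at a vertex, using one or two foods.
orange only: max(124/57, 9/3) = 3 servings → $1.80.
carrots only: max(124/5, 9/4) = 24.8 servings → $4.96.
avocado only: max(124/11, 9/6) = 11.27 servings → $18.04.
orange + carrots with both tight: 2.117 servings and 0.662 servings → $1.40.
orange + avocado with both tight: 2.087 servings and 0.4563 servings → $1.98.
carrots + avocado with both targets exact would need a negative amount; discard.
Cheapest feasible corner: $1.40.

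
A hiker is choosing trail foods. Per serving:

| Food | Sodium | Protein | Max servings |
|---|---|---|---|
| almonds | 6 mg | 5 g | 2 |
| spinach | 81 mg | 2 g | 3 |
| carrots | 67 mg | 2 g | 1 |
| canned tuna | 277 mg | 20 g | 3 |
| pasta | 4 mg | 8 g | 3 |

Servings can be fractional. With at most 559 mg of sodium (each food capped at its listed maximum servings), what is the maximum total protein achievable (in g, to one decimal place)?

72.6 g

Protein per mg sodium: pasta 2, almonds 0.8333, canned tuna 0.0722, carrots 0.02985, spinach 0.02469.
Take 3 servings of pasta: uses 12 mg sodium, +24.0 g protein (running total 24.0 g).
Take 2 servings of almonds: uses 12 mg sodium, +10.0 g protein (running total 34.0 g).
Take 1.931 servings of canned tuna: uses 535 mg sodium, +38.6 g protein (running total 72.6 g).
Greedy by best ratio exhausts the sodium allowance optimally: 72.6 g.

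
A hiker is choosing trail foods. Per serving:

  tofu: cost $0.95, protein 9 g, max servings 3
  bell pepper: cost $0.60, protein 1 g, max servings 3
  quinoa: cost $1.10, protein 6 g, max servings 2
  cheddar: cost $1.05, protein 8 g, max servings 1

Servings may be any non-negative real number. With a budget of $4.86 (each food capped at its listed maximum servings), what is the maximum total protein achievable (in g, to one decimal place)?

40.2 g

Protein per dollar: tofu 9.474, cheddar 7.619, quinoa 5.455, bell pepper 1.667.
Take 3 servings of tofu: spends $2.85, +27.0 g protein (running total 27.0 g).
Take 1 serving of cheddar: spends $1.05, +8.0 g protein (running total 35.0 g).
Take 0.8727 servings of quinoa: spends $0.96, +5.2 g protein (running total 40.2 g).
Filling greedily by protein-per-dollar is optimal for one linear limit, giving 40.2 g.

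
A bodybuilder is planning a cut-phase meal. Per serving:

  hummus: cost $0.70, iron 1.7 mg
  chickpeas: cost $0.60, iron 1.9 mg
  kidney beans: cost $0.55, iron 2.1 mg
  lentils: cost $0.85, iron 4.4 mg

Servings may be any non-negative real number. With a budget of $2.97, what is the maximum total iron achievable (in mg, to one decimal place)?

Iron per dollar: lentils 5.176, kidney beans 3.818, chickpeas 3.167, hummus 2.429.
With no serving limits, spend the whole cost allowance on lentils: $2.97 / $0.85 × 4.4 mg = 15.4 mg.

15.4 mg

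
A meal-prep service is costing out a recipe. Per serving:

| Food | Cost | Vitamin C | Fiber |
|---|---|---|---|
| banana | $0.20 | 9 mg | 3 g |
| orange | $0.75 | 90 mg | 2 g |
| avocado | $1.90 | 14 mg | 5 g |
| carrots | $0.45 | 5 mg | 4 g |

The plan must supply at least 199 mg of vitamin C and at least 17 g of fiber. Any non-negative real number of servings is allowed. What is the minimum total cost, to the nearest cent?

Minimising a linear cost over {vitamin C ≥ 199, fiber ≥ 17, servings ≥ 0} — the optimum is at a vertex, using one or two foods.
banana only: max(199/9, 17/3) = 22.11 servings → $4.42.
orange only: max(199/90, 17/2) = 8.5 servings → $6.38.
avocado only: max(199/14, 17/5) = 14.21 servings → $27.01.
carrots only: max(199/5, 17/4) = 39.8 servings → $17.91.
banana + orange with both tight: 4.492 servings and 1.762 servings → $2.22.
banana + avocado with both targets exact would need a negative amount; discard.
banana + carrots: the both-tight solution has a negative serving — not a feasible corner.
orange + avocado with both tight: 1.794 servings and 2.682 servings → $6.44.
orange + carrots with both tight: 2.031 servings and 3.234 servings → $2.98.
avocado + carrots with both targets exact would need a negative amount; discard.
Cheapest feasible corner: $2.22.

$2.22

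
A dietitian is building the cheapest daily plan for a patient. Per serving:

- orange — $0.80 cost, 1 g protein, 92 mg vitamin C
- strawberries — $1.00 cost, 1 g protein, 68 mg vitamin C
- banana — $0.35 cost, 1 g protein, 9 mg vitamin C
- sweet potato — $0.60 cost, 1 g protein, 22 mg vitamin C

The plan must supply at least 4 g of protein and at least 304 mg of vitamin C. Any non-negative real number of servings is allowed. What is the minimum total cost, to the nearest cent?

The cheapest plan sits at a corner of the feasible region — with two constraints it uses at most two foods.
orange only: max(4/1, 304/92) = 4 servings → $3.20.
strawberries only: max(4/1, 304/68) = 4.471 servings → $4.47.
banana only: max(4/1, 304/9) = 33.78 servings → $11.82.
sweet potato only: max(4/1, 304/22) = 13.82 servings → $8.29.
orange + strawberries with both tight: 1.333 servings and 2.667 servings → $3.73.
orange + banana with both tight: 3.229 servings and 0.7711 servings → $2.85.
orange + sweet potato with both tight: 3.086 servings and 0.9143 servings → $3.02.
strawberries + banana: intersection lies outside the first quadrant.
strawberries + sweet potato: the both-tight solution has a negative serving — not a feasible corner.
banana + sweet potato: intersection lies outside the first quadrant.
Cheapest feasible corner: $2.85.

$2.85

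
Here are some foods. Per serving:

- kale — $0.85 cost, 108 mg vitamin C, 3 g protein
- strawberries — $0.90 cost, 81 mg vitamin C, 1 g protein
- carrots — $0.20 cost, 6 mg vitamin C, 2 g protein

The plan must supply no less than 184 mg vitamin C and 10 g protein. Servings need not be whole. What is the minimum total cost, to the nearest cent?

Compare the cost at each extreme point of the feasible region.
kale only: max(184/108, 10/3) = 3.333 servings → $2.83.
strawberries only: max(184/81, 10/1) = 10 servings → $9.00.
carrots only: max(184/6, 10/2) = 30.67 servings → $6.13.
kale + strawberries: intersection lies outside the first quadrant.
kale + carrots with both tight: 1.556 servings and 2.667 servings → $1.86.
strawberries + carrots with both tight: 1.974 servings and 4.013 servings → $2.58.
Cheapest feasible corner: $1.86.

$1.86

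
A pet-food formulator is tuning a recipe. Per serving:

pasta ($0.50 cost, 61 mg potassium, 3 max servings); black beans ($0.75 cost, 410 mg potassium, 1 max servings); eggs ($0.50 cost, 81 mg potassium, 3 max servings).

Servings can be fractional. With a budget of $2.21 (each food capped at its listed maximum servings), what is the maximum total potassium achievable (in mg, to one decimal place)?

Potassium per dollar: black beans 546.7, eggs 162, pasta 122.
Take 1 serving of black beans: spends $0.75, +410.0 mg potassium (running total 410.0 mg).
Take 2.92 servings of eggs: spends $1.46, +236.5 mg potassium (running total 646.5 mg).
Filling greedily by potassium-per-dollar is optimal for one linear limit, giving 646.5 mg.

646.5 mg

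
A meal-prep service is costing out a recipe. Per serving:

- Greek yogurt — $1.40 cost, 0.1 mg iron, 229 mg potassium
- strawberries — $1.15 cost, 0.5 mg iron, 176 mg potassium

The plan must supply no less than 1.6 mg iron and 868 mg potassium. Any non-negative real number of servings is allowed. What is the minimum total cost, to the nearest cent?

Two binding constraints pin down two serving amounts, so the optimal mix uses at most two foods. The candidates are each food alone (scaled to the tighter of iron/potassium) and each pair with both constraints tight.
Greek yogurt only: max(1.6/0.1, 868/229) = 16 servings → $22.40.
strawberries only: max(1.6/0.5, 868/176) = 4.932 servings → $5.67.
Greek yogurt + strawberries with both tight: 1.573 servings and 2.885 servings → $5.52.
The minimum over all feasible corners is $5.52.

$5.52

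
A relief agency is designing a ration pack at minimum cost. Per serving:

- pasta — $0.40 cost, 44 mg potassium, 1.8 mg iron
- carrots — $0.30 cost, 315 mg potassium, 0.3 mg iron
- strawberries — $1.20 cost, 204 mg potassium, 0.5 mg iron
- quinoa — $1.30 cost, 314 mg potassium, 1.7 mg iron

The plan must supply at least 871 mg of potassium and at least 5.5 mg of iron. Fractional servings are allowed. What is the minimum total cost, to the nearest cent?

An LP optimum is at a vertex; with two nutrient constraints at most two foods are used. Check each candidate.
pasta only: max(871/44, 5.5/1.8) = 19.8 servings → $7.92.
carrots only: max(871/315, 5.5/0.3) = 18.33 servings → $5.50.
strawberries only: max(871/204, 5.5/0.5) = 11 servings → $13.20.
quinoa only: max(871/314, 5.5/1.7) = 3.235 servings → $4.21.
pasta + carrots with both tight: 2.657 servings and 2.394 servings → $1.78.
pasta + strawberries with both tight: 1.989 servings and 3.841 servings → $5.40.
pasta + quinoa with both tight: 0.5022 servings and 2.704 servings → $3.72.
carrots + strawberries: the both-tight solution has a negative serving — not a feasible corner.
carrots + quinoa: intersection lies outside the first quadrant.
strawberries + quinoa: intersection lies outside the first quadrant.
So the least-cost plan costs $1.78.

$1.78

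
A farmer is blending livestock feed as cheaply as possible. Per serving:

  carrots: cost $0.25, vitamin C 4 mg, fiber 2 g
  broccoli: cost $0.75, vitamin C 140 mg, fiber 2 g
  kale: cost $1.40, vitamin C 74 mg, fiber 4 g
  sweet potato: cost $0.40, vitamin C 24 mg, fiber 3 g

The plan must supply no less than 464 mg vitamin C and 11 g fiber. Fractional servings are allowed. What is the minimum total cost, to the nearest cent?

$2.93

Minimising a linear cost over {vitamin C ≥ 464, fiber ≥ 11, servings ≥ 0} — the optimum is at a vertex, using one or two foods.
carrots only: max(464/4, 11/2) = 116 servings → $29.00.
broccoli only: max(464/140, 11/2) = 5.5 servings → $4.12.
kale only: max(464/74, 11/4) = 6.27 servings → $8.78.
sweet potato only: max(464/24, 11/3) = 19.33 servings → $7.73.
carrots + broccoli with both tight: 2.25 servings and 3.25 servings → $3.00.
carrots + kale: the both-tight solution has a negative serving — not a feasible corner.
carrots + sweet potato: the both-tight solution has a negative serving — not a feasible corner.
broccoli + kale with both tight: 2.529 servings and 1.485 servings → $3.98.
broccoli + sweet potato with both tight: 3.032 servings and 1.645 servings → $2.93.
kale + sweet potato with both targets exact would need a negative amount; discard.
Cheapest feasible corner: $2.93.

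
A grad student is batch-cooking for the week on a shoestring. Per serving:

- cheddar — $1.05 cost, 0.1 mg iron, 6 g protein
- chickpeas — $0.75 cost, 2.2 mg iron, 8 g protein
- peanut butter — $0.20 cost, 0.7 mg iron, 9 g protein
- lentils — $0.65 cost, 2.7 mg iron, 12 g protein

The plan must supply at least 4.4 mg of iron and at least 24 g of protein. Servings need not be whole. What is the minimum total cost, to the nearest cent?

$1.08

cheddar only: max(4.4/0.1, 24/6) = 44 servings → $46.20.
chickpeas only: max(4.4/2.2, 24/8) = 3 servings → $2.25.
peanut butter only: max(4.4/0.7, 24/9) = 6.286 servings → $1.26.
lentils only: max(4.4/2.7, 24/12) = 2 servings → $1.30.
cheddar + chickpeas with both tight: 1.419 servings and 1.935 servings → $2.94.
cheddar + peanut butter: the both-tight solution has a negative serving — not a feasible corner.
cheddar + lentils with both tight: 0.8 servings and 1.6 servings → $1.88.
chickpeas + peanut butter with both tight: 1.606 servings and 1.239 servings → $1.45.
chickpeas + lentils: intersection lies outside the first quadrant.
peanut butter + lentils with both tight: 0.7547 servings and 1.434 servings → $1.08.
The minimum over all feasible corners is $1.08.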